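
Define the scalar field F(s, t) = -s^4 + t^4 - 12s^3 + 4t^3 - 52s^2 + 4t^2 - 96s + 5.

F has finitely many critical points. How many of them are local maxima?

2

F separates as a function of s plus a function of t, so ∇F=0 decouples.
∂F/∂s = -4(s + 2)(s + 3)(s + 4) = 0 at s ∈ {-4, -3, -2}; ∂F/∂t = 4t(t + 1)(t + 2) = 0 at t ∈ {-2, -1, 0}.
The Hessian is diagonal: diag(F_ss, F_tt). Second derivatives: F_ss(-4)=-8, F_ss(-3)=4, F_ss(-2)=-8; F_tt(-2)=8, F_tt(-1)=-4, F_tt(0)=8.
Local maxima occur where both diagonal entries negative: (-4, -1), (-2, -1). Count: 2.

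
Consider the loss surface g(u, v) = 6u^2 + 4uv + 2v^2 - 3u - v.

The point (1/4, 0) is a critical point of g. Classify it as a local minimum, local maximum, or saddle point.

The Hessian of g is constant: H = [[12, 4], [4, 4]].
det(H) = 12·4 − 4² = 32.
det(H) > 0 and tr(H) = 16 > 0, so H is positive definite and the point is a local minimum.

local minimum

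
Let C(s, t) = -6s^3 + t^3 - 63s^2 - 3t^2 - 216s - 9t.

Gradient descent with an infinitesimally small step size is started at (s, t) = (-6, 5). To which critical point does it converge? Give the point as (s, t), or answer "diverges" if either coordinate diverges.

(-4, 3)

C is separable, so gradient descent decouples: s follows -∂C/∂s, t follows -∂C/∂t.
∂C/∂s = -18(s + 3)(s + 4); at s=-6 this is -108, so s increases.
∂C/∂t = 3(t - 3)(t + 1); at t=5 this is 36, so t decreases.
s converges to its nearest critical value -4 (a local min of the s-part); t converges to 3. The iterate converges to (-4, 3).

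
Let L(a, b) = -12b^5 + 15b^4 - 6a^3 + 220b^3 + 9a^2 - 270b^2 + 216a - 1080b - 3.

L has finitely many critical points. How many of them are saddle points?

L separates as a function of a plus a function of b, so ∇L=0 decouples.
∂L/∂a = -18(a - 4)(a + 3) = 0 at a ∈ {-3, 4}; ∂L/∂b = -60(b - 3)(b - 2)(b + 1)(b + 3) = 0 at b ∈ {-3, -1, 2, 3}.
The Hessian is diagonal: diag(L_aa, L_bb). Second derivatives: L_aa(-3)=126, L_aa(4)=-126; L_bb(-3)=3600, L_bb(-1)=-1440, L_bb(2)=900, L_bb(3)=-1440.
Saddle points occur where the two diagonal entries have opposite signs: (-3, -1), (-3, 3), (4, -3), (4, 2). Count: 4.

4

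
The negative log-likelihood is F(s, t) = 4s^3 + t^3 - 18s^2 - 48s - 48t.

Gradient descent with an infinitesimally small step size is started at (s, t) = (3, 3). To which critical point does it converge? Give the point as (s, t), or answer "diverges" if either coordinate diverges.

(4, 4)

F is separable, so gradient descent decouples: s follows -∂F/∂s, t follows -∂F/∂t.
∂F/∂s = 12(s - 4)(s + 1); at s=3 this is -48, so s increases.
∂F/∂t = 3(t - 4)(t + 4); at t=3 this is -21, so t increases.
s converges to its nearest critical value 4 (a local min of the s-part); t converges to 4. The iterate converges to (4, 4).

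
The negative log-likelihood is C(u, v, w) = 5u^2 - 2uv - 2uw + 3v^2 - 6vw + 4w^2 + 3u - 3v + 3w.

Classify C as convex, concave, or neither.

C is quadratic, so its Hessian is the constant matrix H = [[10, -2, -2], [-2, 6, -6], [-2, -6, 8]].
Leading principal minors: 10, 56, 16.
All positive ⇒ H ≻ 0 ⇒ convex.

convex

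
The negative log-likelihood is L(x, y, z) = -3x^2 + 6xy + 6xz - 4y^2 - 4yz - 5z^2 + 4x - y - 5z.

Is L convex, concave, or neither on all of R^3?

L is quadratic, so its Hessian is the constant matrix H = [[-6, 6, 6], [6, -8, -4], [6, -4, -10]].
Leading principal minors: -6, 12, -24.
Signs alternate −, +, − ⇒ H ≺ 0 ⇒ concave.

concave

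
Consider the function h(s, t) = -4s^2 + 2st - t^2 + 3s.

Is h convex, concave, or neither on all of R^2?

h is quadratic, so its Hessian is the constant matrix H = [[-8, 2], [2, -2]].
det(H) = 12, tr(H) = -10.
det(H) > 0 and tr(H) < 0, so H is negative definite everywhere: concave.

concave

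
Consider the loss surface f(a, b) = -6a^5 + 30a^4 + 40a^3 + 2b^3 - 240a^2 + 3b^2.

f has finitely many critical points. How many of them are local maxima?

f separates as a function of a plus a function of b, so ∇f=0 decouples.
∂f/∂a = -30a(a - 4)(a - 2)(a + 2) = 0 at a ∈ {-2, 0, 2, 4}; ∂f/∂b = 6b(b + 1) = 0 at b ∈ {-1, 0}.
The Hessian is diagonal: diag(f_aa, f_bb). Second derivatives: f_aa(-2)=1440, f_aa(0)=-480, f_aa(2)=480, f_aa(4)=-1440; f_bb(-1)=-6, f_bb(0)=6.
Local maxima occur where both diagonal entries negative: (0, -1), (4, -1). Count: 2.

2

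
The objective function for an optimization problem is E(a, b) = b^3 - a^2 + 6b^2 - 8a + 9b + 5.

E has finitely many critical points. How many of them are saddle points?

1

E separates as a function of a plus a function of b, so ∇E=0 decouples.
∂E/∂a = -2(a + 4) = 0 at a ∈ {-4}; ∂E/∂b = 3(b + 1)(b + 3) = 0 at b ∈ {-3, -1}.
The Hessian is diagonal: diag(E_aa, E_bb). Second derivatives: E_aa(-4)=-2; E_bb(-3)=-6, E_bb(-1)=6.
Saddle points occur where the two diagonal entries have opposite signs: (-4, -1). Count: 1.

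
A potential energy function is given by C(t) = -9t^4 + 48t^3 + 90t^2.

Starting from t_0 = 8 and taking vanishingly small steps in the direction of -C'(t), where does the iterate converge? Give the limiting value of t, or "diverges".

diverges

C'(t) = -36t(t - 5)(t + 1), so C'(8) = -7776.
Gradient descent moves in the -C' direction, i.e. t is increasing.
There is no critical point above t=8, and C' keeps the same sign, so the iterate runs off to +∞.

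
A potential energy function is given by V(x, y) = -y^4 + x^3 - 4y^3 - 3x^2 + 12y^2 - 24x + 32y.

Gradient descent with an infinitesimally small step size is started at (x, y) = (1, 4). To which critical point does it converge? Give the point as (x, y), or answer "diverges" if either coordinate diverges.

V is separable, so gradient descent decouples: x follows -∂V/∂x, y follows -∂V/∂y.
∂V/∂x = 3(x - 4)(x + 2); at x=1 this is -27, so x increases.
∂V/∂y = -4(y - 2)(y + 1)(y + 4); at y=4 this is -320, so y increases.
The y-coordinate has no critical point in that direction and runs off to infinity.

diverges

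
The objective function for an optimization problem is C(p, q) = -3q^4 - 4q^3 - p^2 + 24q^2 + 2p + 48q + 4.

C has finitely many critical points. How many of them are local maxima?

C separates as a function of p plus a function of q, so ∇C=0 decouples.
∂C/∂p = -2(p - 1) = 0 at p ∈ {1}; ∂C/∂q = -12(q - 2)(q + 1)(q + 2) = 0 at q ∈ {-2, -1, 2}.
The Hessian is diagonal: diag(C_pp, C_qq). Second derivatives: C_pp(1)=-2; C_qq(-2)=-48, C_qq(-1)=36, C_qq(2)=-144.
Local maxima occur where both diagonal entries negative: (1, -2), (1, 2). Count: 2.

2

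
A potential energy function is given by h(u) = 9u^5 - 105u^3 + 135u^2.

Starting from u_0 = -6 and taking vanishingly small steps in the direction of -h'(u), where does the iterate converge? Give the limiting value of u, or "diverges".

diverges

h'(u) = 45u(u - 2)(u - 1)(u + 3), so h'(-6) = 45360.
Gradient descent moves in the -h' direction, i.e. u is decreasing.
There is no critical point below u=-6, and h' keeps the same sign, so the iterate runs off to −∞.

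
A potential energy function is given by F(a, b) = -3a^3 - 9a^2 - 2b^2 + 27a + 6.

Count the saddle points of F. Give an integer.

1

F separates as a function of a plus a function of b, so ∇F=0 decouples.
∂F/∂a = -9(a - 1)(a + 3) = 0 at a ∈ {-3, 1}; ∂F/∂b = -4b = 0 at b ∈ {0}.
The Hessian is diagonal: diag(F_aa, F_bb). Second derivatives: F_aa(-3)=36, F_aa(1)=-36; F_bb(0)=-4.
Saddle points occur where the two diagonal entries have opposite signs: (-3, 0). Count: 1.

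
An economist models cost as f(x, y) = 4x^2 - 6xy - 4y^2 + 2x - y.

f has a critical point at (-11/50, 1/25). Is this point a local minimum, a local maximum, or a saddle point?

saddle point

The Hessian of f is constant: H = [[8, -6], [-6, -8]].
det(H) = 8·(-8) − (-6)² = -100.
Since det(H) < 0, H is indefinite and the critical point is a saddle point.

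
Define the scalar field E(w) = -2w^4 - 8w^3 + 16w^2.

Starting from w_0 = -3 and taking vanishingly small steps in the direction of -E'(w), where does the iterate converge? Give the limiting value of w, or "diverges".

E'(w) = -8w(w - 1)(w + 4), so E'(-3) = -96.
Gradient descent moves in the -E' direction, i.e. w is increasing.
The nearest critical point in that direction is w = 0, where E'' = 32 > 0 (a local minimum). The iterate converges there.

0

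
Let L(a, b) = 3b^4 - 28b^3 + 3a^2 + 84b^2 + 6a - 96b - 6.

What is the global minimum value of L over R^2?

-73

L(a,b) separates as P(a) + Q(b) − 6, so its minimum is min P + min Q − 6.
P'(a) = 6a + 6 vanishes at a ∈ {-1}; Q'(b) = 12(b - 4)(b - 2)(b - 1) vanishes at b ∈ {1, 2, 4}.
Local minima of P (where P''>0): P(-1)=-3. Local minima of Q: Q(1)=-37, Q(4)=-64.
So the global minimum of L is P(-1) + Q(4) − 6 = -3 − 64 − 6 = -73, attained at (-1, 4).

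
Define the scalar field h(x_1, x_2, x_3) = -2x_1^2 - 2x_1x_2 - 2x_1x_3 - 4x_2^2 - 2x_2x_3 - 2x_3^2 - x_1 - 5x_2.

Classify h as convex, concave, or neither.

concave

h is quadratic, so its Hessian is the constant matrix H = [[-4, -2, -2], [-2, -8, -2], [-2, -2, -4]].
Leading principal minors: -4, 28, -80.
Signs alternate −, +, − ⇒ H ≺ 0 ⇒ concave.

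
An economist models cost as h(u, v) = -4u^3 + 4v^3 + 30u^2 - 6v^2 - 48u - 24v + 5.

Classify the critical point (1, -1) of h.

saddle point

The mixed partial ∂²h/∂u∂v is 0, so the Hessian at any point is diag(h_uu, h_vv) = diag(12(-2u + 5), 12(2v - 1)).
At (1, -1): H = diag(36, -36).
The eigenvalues have opposite signs, so H is indefinite: a saddle point.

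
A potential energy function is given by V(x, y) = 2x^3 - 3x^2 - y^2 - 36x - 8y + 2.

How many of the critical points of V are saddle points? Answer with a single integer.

V separates as a function of x plus a function of y, so ∇V=0 decouples.
∂V/∂x = 6(x - 3)(x + 2) = 0 at x ∈ {-2, 3}; ∂V/∂y = -2(y + 4) = 0 at y ∈ {-4}.
The Hessian is diagonal: diag(V_xx, V_yy). Second derivatives: V_xx(-2)=-30, V_xx(3)=30; V_yy(-4)=-2.
Saddle points occur where the two diagonal entries have opposite signs: (3, -4). Count: 1.

1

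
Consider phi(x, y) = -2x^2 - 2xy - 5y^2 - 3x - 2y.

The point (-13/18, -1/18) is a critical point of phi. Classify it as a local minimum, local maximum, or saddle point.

The Hessian of phi is constant: H = [[-4, -2], [-2, -10]].
det(H) = (-4)·(-10) − (-2)² = 36.
det(H) > 0 and tr(H) = -14 < 0, so H is negative definite and the point is a local maximum.

local maximum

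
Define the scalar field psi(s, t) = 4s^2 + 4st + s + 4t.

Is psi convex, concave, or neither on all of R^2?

psi is quadratic, so its Hessian is the constant matrix H = [[8, 4], [4, 0]].
det(H) = -16, tr(H) = 8.
det(H) < 0, so H is indefinite: neither convex nor concave.

neither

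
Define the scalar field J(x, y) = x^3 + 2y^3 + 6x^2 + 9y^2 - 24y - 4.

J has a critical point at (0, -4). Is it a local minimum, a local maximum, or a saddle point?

The mixed partial ∂²J/∂x∂y is 0, so the Hessian at any point is diag(J_xx, J_yy) = diag(6(x + 2), 6(2y + 3)).
At (0, -4): H = diag(12, -30).
The eigenvalues have opposite signs, so H is indefinite: a saddle point.

saddle point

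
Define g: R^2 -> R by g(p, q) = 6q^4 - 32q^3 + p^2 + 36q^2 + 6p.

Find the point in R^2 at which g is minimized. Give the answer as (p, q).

(-3, 3)

g(p,q) separates as A(p) + B(q), so its minimum is min A + min B.
A'(p) = 2p + 6 vanishes at p ∈ {-3}; B'(q) = 24q(q - 3)(q - 1) vanishes at q ∈ {0, 1, 3}.
Local minima of A (where A''>0): A(-3)=-9. Local minima of B: B(0)=0, B(3)=-54.
So the global minimum of g is A(-3) + B(3) = -9 − 54 = -63, attained at (-3, 3).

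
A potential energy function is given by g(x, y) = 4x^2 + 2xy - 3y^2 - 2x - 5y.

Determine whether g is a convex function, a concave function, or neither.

g is quadratic, so its Hessian is the constant matrix H = [[8, 2], [2, -6]].
det(H) = -52, tr(H) = 2.
det(H) < 0, so H is indefinite: neither convex nor concave.

neither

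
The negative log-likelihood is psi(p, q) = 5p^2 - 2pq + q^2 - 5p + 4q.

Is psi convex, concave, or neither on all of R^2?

convex

psi is quadratic, so its Hessian is the constant matrix H = [[10, -2], [-2, 2]].
det(H) = 16, tr(H) = 12.
det(H) > 0 and tr(H) > 0, so H is positive definite everywhere: convex.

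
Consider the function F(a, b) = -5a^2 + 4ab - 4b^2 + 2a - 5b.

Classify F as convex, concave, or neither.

concave

F is quadratic, so its Hessian is the constant matrix H = [[-10, 4], [4, -8]].
det(H) = 64, tr(H) = -18.
det(H) > 0 and tr(H) < 0, so H is negative definite everywhere: concave.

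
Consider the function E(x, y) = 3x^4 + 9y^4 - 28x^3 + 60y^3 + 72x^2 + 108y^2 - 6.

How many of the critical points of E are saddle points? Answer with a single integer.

E separates as a function of x plus a function of y, so ∇E=0 decouples.
∂E/∂x = 12x(x - 4)(x - 3) = 0 at x ∈ {0, 3, 4}; ∂E/∂y = 36y(y + 2)(y + 3) = 0 at y ∈ {-3, -2, 0}.
The Hessian is diagonal: diag(E_xx, E_yy). Second derivatives: E_xx(0)=144, E_xx(3)=-36, E_xx(4)=48; E_yy(-3)=108, E_yy(-2)=-72, E_yy(0)=216.
Saddle points occur where the two diagonal entries have opposite signs: (0, -2), (3, -3), (3, 0), (4, -2). Count: 4.

4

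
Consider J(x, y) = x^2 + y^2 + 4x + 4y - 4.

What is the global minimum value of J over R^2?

-12

J(x,y) separates as P(x) + Q(y) − 4, so its minimum is min P + min Q − 4.
P'(x) = 2x + 4 vanishes at x ∈ {-2}; Q'(y) = 2y + 4 vanishes at y ∈ {-2}.
Local minima of P (where P''>0): P(-2)=-4. Local minima of Q: Q(-2)=-4.
So the global minimum of J is P(-2) + Q(-2) − 4 = -4 − 4 − 4 = -12, attained at (-2, -2).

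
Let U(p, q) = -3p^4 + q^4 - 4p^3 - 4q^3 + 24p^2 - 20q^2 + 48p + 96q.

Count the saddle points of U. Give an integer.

5

U separates as a function of p plus a function of q, so ∇U=0 decouples.
∂U/∂p = -12(p - 2)(p + 1)(p + 2) = 0 at p ∈ {-2, -1, 2}; ∂U/∂q = 4(q - 4)(q - 2)(q + 3) = 0 at q ∈ {-3, 2, 4}.
The Hessian is diagonal: diag(U_pp, U_qq). Second derivatives: U_pp(-2)=-48, U_pp(-1)=36, U_pp(2)=-144; U_qq(-3)=140, U_qq(2)=-40, U_qq(4)=56.
Saddle points occur where the two diagonal entries have opposite signs: (-2, -3), (-2, 4), (-1, 2), (2, -3), (2, 4). Count: 5.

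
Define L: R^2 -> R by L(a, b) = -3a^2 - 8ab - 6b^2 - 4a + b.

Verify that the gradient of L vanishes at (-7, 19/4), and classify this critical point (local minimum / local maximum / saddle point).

∇L = (-6a - 8b - 4, -8a - 12b + 1); substituting (-7, 19/4) gives ∇L = (0, 0), so (-7, 19/4) is indeed a critical point.
The Hessian of L is constant: H = [[-6, -8], [-8, -12]].
det(H) = (-6)·(-12) − (-8)² = 8.
det(H) > 0 and tr(H) = -18 < 0, so H is negative definite and the point is a local maximum.

local maximum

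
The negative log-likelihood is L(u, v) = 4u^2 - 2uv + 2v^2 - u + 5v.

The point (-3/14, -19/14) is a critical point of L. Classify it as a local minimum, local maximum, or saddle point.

local minimum

The Hessian of L is constant: H = [[8, -2], [-2, 4]].
det(H) = 8·4 − (-2)² = 28.
det(H) > 0 and tr(H) = 12 > 0, so H is positive definite and the point is a local minimum.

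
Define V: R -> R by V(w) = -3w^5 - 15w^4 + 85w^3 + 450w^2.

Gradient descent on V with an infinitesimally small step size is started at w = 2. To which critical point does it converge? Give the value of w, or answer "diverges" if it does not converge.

0

V'(w) = -15w(w - 4)(w + 3)(w + 5), so V'(2) = 2100.
Gradient descent moves in the -V' direction, i.e. w is decreasing.
The nearest critical point in that direction is w = 0, where V'' = 900 > 0 (a local minimum). The iterate converges there.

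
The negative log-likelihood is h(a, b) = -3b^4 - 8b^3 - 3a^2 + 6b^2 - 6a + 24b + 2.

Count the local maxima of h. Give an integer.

2

h separates as a function of a plus a function of b, so ∇h=0 decouples.
∂h/∂a = -6(a + 1) = 0 at a ∈ {-1}; ∂h/∂b = -12(b - 1)(b + 1)(b + 2) = 0 at b ∈ {-2, -1, 1}.
The Hessian is diagonal: diag(h_aa, h_bb). Second derivatives: h_aa(-1)=-6; h_bb(-2)=-36, h_bb(-1)=24, h_bb(1)=-72.
Local maxima occur where both diagonal entries negative: (-1, -2), (-1, 1). Count: 2.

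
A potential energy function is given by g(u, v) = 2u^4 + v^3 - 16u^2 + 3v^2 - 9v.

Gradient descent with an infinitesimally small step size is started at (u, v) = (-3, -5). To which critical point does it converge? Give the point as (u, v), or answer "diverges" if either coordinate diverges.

diverges

g is separable, so gradient descent decouples: u follows -∂g/∂u, v follows -∂g/∂v.
∂g/∂u = 8u(u - 2)(u + 2); at u=-3 this is -120, so u increases.
∂g/∂v = 3(v - 1)(v + 3); at v=-5 this is 36, so v decreases.
The v-coordinate has no critical point in that direction and runs off to infinity.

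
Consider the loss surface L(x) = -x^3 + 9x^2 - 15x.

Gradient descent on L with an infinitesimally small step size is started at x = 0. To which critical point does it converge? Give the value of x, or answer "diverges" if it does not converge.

1

L'(x) = -3(x - 5)(x - 1), so L'(0) = -15.
Gradient descent moves in the -L' direction, i.e. x is increasing.
The nearest critical point in that direction is x = 1, where L'' = 12 > 0 (a local minimum). The iterate converges there.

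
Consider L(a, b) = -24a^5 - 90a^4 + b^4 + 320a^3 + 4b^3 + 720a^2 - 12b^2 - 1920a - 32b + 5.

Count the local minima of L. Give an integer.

4

L separates as a function of a plus a function of b, so ∇L=0 decouples.
∂L/∂a = -120(a - 2)(a - 1)(a + 2)(a + 4) = 0 at a ∈ {-4, -2, 1, 2}; ∂L/∂b = 4(b - 2)(b + 1)(b + 4) = 0 at b ∈ {-4, -1, 2}.
The Hessian is diagonal: diag(L_aa, L_bb). Second derivatives: L_aa(-4)=7200, L_aa(-2)=-2880, L_aa(1)=1800, L_aa(2)=-2880; L_bb(-4)=72, L_bb(-1)=-36, L_bb(2)=72.
Local minima occur where both diagonal entries positive: (-4, -4), (-4, 2), (1, -4), (1, 2). Count: 4.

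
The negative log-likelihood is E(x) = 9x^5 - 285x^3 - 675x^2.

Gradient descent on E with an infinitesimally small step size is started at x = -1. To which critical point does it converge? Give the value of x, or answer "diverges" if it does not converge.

E'(x) = 45x(x - 5)(x + 2)(x + 3), so E'(-1) = 540.
Gradient descent moves in the -E' direction, i.e. x is decreasing.
The nearest critical point in that direction is x = -2, where E'' = 630 > 0 (a local minimum). The iterate converges there.

-2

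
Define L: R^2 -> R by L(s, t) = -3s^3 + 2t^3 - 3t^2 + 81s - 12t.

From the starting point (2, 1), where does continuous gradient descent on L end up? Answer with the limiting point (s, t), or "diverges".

(-3, 2)

L is separable, so gradient descent decouples: s follows -∂L/∂s, t follows -∂L/∂t.
∂L/∂s = -9(s - 3)(s + 3); at s=2 this is 45, so s decreases.
∂L/∂t = 6(t - 2)(t + 1); at t=1 this is -12, so t increases.
s converges to its nearest critical value -3 (a local min of the s-part); t converges to 2. The iterate converges to (-3, 2).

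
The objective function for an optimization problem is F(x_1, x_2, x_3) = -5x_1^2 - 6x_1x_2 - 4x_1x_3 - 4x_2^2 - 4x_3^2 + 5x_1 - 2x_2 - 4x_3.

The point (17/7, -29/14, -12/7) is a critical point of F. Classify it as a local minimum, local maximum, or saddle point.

local maximum

The Hessian is constant: H = [[-10, -6, -4], [-6, -8, 0], [-4, 0, -8]].
Leading principal minors: Δ₁ = -10, Δ₂ = 44, Δ₃ = -224.
The minors alternate sign starting negative (−, +, −), so H is negative definite: a local maximum.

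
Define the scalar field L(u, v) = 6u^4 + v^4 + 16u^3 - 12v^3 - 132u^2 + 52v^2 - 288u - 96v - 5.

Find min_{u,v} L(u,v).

L(u,v) separates as P(u) + Q(v) − 5, so its minimum is min P + min Q − 5.
P'(u) = 24(u - 3)(u + 1)(u + 4) vanishes at u ∈ {-4, -1, 3}; Q'(v) = 4(v - 4)(v - 3)(v - 2) vanishes at v ∈ {2, 3, 4}.
Local minima of P (where P''>0): P(-4)=-448, P(3)=-1134. Local minima of Q: Q(2)=-64, Q(4)=-64.
So the global minimum of L is P(3) + Q(2) − 5 = -1134 − 64 − 5 = -1203, attained at (3, 2).

-1203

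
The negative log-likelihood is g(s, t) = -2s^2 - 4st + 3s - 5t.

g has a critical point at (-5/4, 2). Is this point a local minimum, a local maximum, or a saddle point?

saddle point

The Hessian of g is constant: H = [[-4, -4], [-4, 0]].
det(H) = (-4)·0 − (-4)² = -16.
Since det(H) < 0, H is indefinite and the critical point is a saddle point.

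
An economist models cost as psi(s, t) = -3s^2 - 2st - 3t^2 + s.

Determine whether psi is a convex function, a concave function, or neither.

concave

psi is quadratic, so its Hessian is the constant matrix H = [[-6, -2], [-2, -6]].
det(H) = 32, tr(H) = -12.
det(H) > 0 and tr(H) < 0, so H is negative definite everywhere: concave.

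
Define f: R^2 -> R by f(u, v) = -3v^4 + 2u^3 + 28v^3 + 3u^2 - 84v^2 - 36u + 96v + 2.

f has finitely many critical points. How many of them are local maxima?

2

f separates as a function of u plus a function of v, so ∇f=0 decouples.
∂f/∂u = 6(u - 2)(u + 3) = 0 at u ∈ {-3, 2}; ∂f/∂v = -12(v - 4)(v - 2)(v - 1) = 0 at v ∈ {1, 2, 4}.
The Hessian is diagonal: diag(f_uu, f_vv). Second derivatives: f_uu(-3)=-30, f_uu(2)=30; f_vv(1)=-36, f_vv(2)=24, f_vv(4)=-72.
Local maxima occur where both diagonal entries negative: (-3, 1), (-3, 4). Count: 2.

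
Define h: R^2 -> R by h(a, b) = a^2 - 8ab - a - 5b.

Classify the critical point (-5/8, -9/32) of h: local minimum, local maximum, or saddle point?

The Hessian of h is constant: H = [[2, -8], [-8, 0]].
det(H) = 2·0 − (-8)² = -64.
Since det(H) < 0, H is indefinite and the critical point is a saddle point.

saddle point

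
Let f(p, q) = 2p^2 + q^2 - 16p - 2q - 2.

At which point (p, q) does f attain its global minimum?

(4, 1)

f(p,q) separates as A(p) + B(q) − 2, so its minimum is min A + min B − 2.
A'(p) = 4p - 16 vanishes at p ∈ {4}; B'(q) = 2q - 2 vanishes at q ∈ {1}.
Local minima of A (where A''>0): A(4)=-32. Local minima of B: B(1)=-1.
So the global minimum of f is A(4) + B(1) − 2 = -32 − 1 − 2 = -35, attained at (4, 1).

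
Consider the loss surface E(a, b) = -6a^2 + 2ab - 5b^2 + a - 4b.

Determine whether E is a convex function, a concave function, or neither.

E is quadratic, so its Hessian is the constant matrix H = [[-12, 2], [2, -10]].
det(H) = 116, tr(H) = -22.
det(H) > 0 and tr(H) < 0, so H is negative definite everywhere: concave.

concave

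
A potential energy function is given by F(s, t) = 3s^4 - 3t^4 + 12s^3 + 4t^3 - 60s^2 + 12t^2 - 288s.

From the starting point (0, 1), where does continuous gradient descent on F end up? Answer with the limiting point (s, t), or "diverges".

F is separable, so gradient descent decouples: s follows -∂F/∂s, t follows -∂F/∂t.
∂F/∂s = 12(s - 3)(s + 2)(s + 4); at s=0 this is -288, so s increases.
∂F/∂t = -12t(t - 2)(t + 1); at t=1 this is 24, so t decreases.
s converges to its nearest critical value 3 (a local min of the s-part); t converges to 0. The iterate converges to (3, 0).

(3, 0)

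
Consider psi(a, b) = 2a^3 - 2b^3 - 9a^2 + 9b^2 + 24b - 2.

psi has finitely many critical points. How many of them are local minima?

psi separates as a function of a plus a function of b, so ∇psi=0 decouples.
∂psi/∂a = 6a(a - 3) = 0 at a ∈ {0, 3}; ∂psi/∂b = -6(b - 4)(b + 1) = 0 at b ∈ {-1, 4}.
The Hessian is diagonal: diag(psi_aa, psi_bb). Second derivatives: psi_aa(0)=-18, psi_aa(3)=18; psi_bb(-1)=30, psi_bb(4)=-30.
Local minima occur where both diagonal entries positive: (3, -1). Count: 1.

1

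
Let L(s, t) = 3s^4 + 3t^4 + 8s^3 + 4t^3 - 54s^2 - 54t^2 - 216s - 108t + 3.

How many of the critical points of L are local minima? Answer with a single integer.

4

L separates as a function of s plus a function of t, so ∇L=0 decouples.
∂L/∂s = 12(s - 3)(s + 2)(s + 3) = 0 at s ∈ {-3, -2, 3}; ∂L/∂t = 12(t - 3)(t + 1)(t + 3) = 0 at t ∈ {-3, -1, 3}.
The Hessian is diagonal: diag(L_ss, L_tt). Second derivatives: L_ss(-3)=72, L_ss(-2)=-60, L_ss(3)=360; L_tt(-3)=144, L_tt(-1)=-96, L_tt(3)=288.
Local minima occur where both diagonal entries positive: (-3, -3), (-3, 3), (3, -3), (3, 3). Count: 4.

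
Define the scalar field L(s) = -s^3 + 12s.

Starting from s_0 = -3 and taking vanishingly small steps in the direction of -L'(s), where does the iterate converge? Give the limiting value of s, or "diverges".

L'(s) = -3(s - 2)(s + 2), so L'(-3) = -15.
Gradient descent moves in the -L' direction, i.e. s is increasing.
The nearest critical point in that direction is s = -2, where L'' = 12 > 0 (a local minimum). The iterate converges there.

-2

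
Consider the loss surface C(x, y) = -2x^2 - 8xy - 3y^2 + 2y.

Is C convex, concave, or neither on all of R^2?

neither

C is quadratic, so its Hessian is the constant matrix H = [[-4, -8], [-8, -6]].
det(H) = -40, tr(H) = -10.
det(H) < 0, so H is indefinite: neither convex nor concave.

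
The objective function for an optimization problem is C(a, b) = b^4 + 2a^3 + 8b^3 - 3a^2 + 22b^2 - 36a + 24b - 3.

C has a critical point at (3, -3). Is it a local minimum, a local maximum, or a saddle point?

The mixed partial ∂²C/∂a∂b is 0, so the Hessian at any point is diag(C_aa, C_bb) = diag(6(2a - 1), 4(3b^2 + 12b + 11)).
At (3, -3): H = diag(30, 8).
Both eigenvalues are positive, so H is positive definite: a local minimum.

local minimum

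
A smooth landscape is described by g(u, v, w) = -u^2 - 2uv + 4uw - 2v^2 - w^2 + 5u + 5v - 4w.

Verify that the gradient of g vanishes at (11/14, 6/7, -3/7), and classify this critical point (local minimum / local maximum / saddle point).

saddle point

∇g = (-2u - 2v + 4w + 5, -2u - 4v + 5, 4u - 2w - 4); substituting (11/14, 6/7, -3/7) gives ∇g = (0, 0, 0), so (11/14, 6/7, -3/7) is indeed a critical point.
The Hessian is constant: H = [[-2, -2, 4], [-2, -4, 0], [4, 0, -2]].
Leading principal minors: Δ₁ = -2, Δ₂ = 4, Δ₃ = 56.
The minors fit neither the all-positive nor the alternating-sign pattern, so H is indefinite: a saddle point.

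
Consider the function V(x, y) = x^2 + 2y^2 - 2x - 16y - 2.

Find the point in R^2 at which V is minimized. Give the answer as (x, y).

(1, 4)

V(x,y) separates as P(x) + Q(y) − 2, so its minimum is min P + min Q − 2.
P'(x) = 2x - 2 vanishes at x ∈ {1}; Q'(y) = 4y - 16 vanishes at y ∈ {4}.
Local minima of P (where P''>0): P(1)=-1. Local minima of Q: Q(4)=-32.
So the global minimum of V is P(1) + Q(4) − 2 = -1 − 32 − 2 = -35, attained at (1, 4).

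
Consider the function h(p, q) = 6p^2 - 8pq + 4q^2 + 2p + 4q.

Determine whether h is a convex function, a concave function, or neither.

convex

h is quadratic, so its Hessian is the constant matrix H = [[12, -8], [-8, 8]].
det(H) = 32, tr(H) = 20.
det(H) > 0 and tr(H) > 0, so H is positive definite everywhere: convex.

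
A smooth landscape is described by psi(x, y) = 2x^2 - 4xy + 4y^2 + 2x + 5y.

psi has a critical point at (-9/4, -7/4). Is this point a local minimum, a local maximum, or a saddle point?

local minimum

The Hessian of psi is constant: H = [[4, -4], [-4, 8]].
det(H) = 4·8 − (-4)² = 16.
det(H) > 0 and tr(H) = 12 > 0, so H is positive definite and the point is a local minimum.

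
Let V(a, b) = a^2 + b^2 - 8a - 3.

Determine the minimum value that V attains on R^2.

V(a,b) separates as P(a) + Q(b) − 3, so its minimum is min P + min Q − 3.
P'(a) = 2a - 8 vanishes at a ∈ {4}; Q'(b) = 2b vanishes at b ∈ {0}.
Local minima of P (where P''>0): P(4)=-16. Local minima of Q: Q(0)=0.
So the global minimum of V is P(4) + Q(0) − 3 = -16 + 0 − 3 = -19, attained at (4, 0).

-19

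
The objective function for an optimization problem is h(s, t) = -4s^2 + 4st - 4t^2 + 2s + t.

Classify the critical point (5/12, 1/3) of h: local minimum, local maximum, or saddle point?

The Hessian of h is constant: H = [[-8, 4], [4, -8]].
det(H) = (-8)·(-8) − 4² = 48.
det(H) > 0 and tr(H) = -16 < 0, so H is negative definite and the point is a local maximum.

local maximum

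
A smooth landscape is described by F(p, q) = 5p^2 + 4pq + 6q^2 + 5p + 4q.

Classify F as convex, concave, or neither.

convex

F is quadratic, so its Hessian is the constant matrix H = [[10, 4], [4, 12]].
det(H) = 104, tr(H) = 22.
det(H) > 0 and tr(H) > 0, so H is positive definite everywhere: convex.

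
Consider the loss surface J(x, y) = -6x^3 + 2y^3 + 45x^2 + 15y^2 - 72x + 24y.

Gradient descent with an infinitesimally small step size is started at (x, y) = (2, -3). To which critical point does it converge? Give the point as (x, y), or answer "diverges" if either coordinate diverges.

(1, -1)

J is separable, so gradient descent decouples: x follows -∂J/∂x, y follows -∂J/∂y.
∂J/∂x = -18(x - 4)(x - 1); at x=2 this is 36, so x decreases.
∂J/∂y = 6(y + 1)(y + 4); at y=-3 this is -12, so y increases.
x converges to its nearest critical value 1 (a local min of the x-part); y converges to -1. The iterate converges to (1, -1).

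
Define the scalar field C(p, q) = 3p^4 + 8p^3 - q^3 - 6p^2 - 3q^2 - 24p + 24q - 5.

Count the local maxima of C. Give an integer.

1

C separates as a function of p plus a function of q, so ∇C=0 decouples.
∂C/∂p = 12(p - 1)(p + 1)(p + 2) = 0 at p ∈ {-2, -1, 1}; ∂C/∂q = -3(q - 2)(q + 4) = 0 at q ∈ {-4, 2}.
The Hessian is diagonal: diag(C_pp, C_qq). Second derivatives: C_pp(-2)=36, C_pp(-1)=-24, C_pp(1)=72; C_qq(-4)=18, C_qq(2)=-18.
Local maxima occur where both diagonal entries negative: (-1, 2). Count: 1.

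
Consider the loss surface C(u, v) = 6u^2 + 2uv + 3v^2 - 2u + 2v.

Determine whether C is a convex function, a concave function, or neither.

convex

C is quadratic, so its Hessian is the constant matrix H = [[12, 2], [2, 6]].
det(H) = 68, tr(H) = 18.
det(H) > 0 and tr(H) > 0, so H is positive definite everywhere: convex.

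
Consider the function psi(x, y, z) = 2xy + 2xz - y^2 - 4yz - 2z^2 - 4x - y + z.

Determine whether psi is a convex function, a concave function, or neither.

neither

psi is quadratic, so its Hessian is the constant matrix H = [[0, 2, 2], [2, -2, -4], [2, -4, -4]].
Leading principal minors: 0, -4, -8.
Neither pattern holds ⇒ H is indefinite ⇒ neither convex nor concave.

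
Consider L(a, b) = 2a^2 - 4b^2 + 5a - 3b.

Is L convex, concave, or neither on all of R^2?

L is quadratic, so its Hessian is the constant matrix H = [[4, 0], [0, -8]].
det(H) = -32, tr(H) = -4.
det(H) < 0, so H is indefinite: neither convex nor concave.

neither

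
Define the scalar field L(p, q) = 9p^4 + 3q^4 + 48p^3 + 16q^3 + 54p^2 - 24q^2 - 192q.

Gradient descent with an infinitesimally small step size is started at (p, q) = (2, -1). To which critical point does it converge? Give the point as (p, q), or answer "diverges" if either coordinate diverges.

(0, 2)

L is separable, so gradient descent decouples: p follows -∂L/∂p, q follows -∂L/∂q.
∂L/∂p = 36p(p + 1)(p + 3); at p=2 this is 1080, so p decreases.
∂L/∂q = 12(q - 2)(q + 2)(q + 4); at q=-1 this is -108, so q increases.
p converges to its nearest critical value 0 (a local min of the p-part); q converges to 2. The iterate converges to (0, 2).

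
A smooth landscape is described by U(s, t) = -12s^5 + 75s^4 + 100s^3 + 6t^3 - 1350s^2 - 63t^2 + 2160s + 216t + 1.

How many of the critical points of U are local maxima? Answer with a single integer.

2

U separates as a function of s plus a function of t, so ∇U=0 decouples.
∂U/∂s = -60(s - 4)(s - 3)(s - 1)(s + 3) = 0 at s ∈ {-3, 1, 3, 4}; ∂U/∂t = 18(t - 4)(t - 3) = 0 at t ∈ {3, 4}.
The Hessian is diagonal: diag(U_ss, U_tt). Second derivatives: U_ss(-3)=10080, U_ss(1)=-1440, U_ss(3)=720, U_ss(4)=-1260; U_tt(3)=-18, U_tt(4)=18.
Local maxima occur where both diagonal entries negative: (1, 3), (4, 3). Count: 2.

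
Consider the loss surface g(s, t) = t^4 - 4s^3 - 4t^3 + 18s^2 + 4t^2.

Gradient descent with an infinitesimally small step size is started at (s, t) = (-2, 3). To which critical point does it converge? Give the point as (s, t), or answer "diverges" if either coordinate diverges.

g is separable, so gradient descent decouples: s follows -∂g/∂s, t follows -∂g/∂t.
∂g/∂s = -12s(s - 3); at s=-2 this is -120, so s increases.
∂g/∂t = 4t(t - 2)(t - 1); at t=3 this is 24, so t decreases.
s converges to its nearest critical value 0 (a local min of the s-part); t converges to 2. The iterate converges to (0, 2).

(0, 2)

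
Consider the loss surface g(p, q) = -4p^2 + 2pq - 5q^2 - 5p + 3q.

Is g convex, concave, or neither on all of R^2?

concave

g is quadratic, so its Hessian is the constant matrix H = [[-8, 2], [2, -10]].
det(H) = 76, tr(H) = -18.
det(H) > 0 and tr(H) < 0, so H is negative definite everywhere: concave.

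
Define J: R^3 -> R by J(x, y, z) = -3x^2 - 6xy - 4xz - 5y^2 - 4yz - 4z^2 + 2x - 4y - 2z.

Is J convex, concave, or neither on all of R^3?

J is quadratic, so its Hessian is the constant matrix H = [[-6, -6, -4], [-6, -10, -4], [-4, -4, -8]].
Leading principal minors: -6, 24, -128.
Signs alternate −, +, − ⇒ H ≺ 0 ⇒ concave.

concave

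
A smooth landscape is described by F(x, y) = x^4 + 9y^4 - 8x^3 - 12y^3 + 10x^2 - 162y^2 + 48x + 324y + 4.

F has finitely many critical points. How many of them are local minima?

4

F separates as a function of x plus a function of y, so ∇F=0 decouples.
∂F/∂x = 4(x - 4)(x - 3)(x + 1) = 0 at x ∈ {-1, 3, 4}; ∂F/∂y = 36(y - 3)(y - 1)(y + 3) = 0 at y ∈ {-3, 1, 3}.
The Hessian is diagonal: diag(F_xx, F_yy). Second derivatives: F_xx(-1)=80, F_xx(3)=-16, F_xx(4)=20; F_yy(-3)=864, F_yy(1)=-288, F_yy(3)=432.
Local minima occur where both diagonal entries positive: (-1, -3), (-1, 3), (4, -3), (4, 3). Count: 4.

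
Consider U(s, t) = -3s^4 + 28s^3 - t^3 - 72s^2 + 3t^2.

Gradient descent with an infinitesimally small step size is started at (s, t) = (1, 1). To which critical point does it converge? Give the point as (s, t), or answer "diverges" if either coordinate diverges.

U is separable, so gradient descent decouples: s follows -∂U/∂s, t follows -∂U/∂t.
∂U/∂s = -12s(s - 4)(s - 3); at s=1 this is -72, so s increases.
∂U/∂t = -3t(t - 2); at t=1 this is 3, so t decreases.
s converges to its nearest critical value 3 (a local min of the s-part); t converges to 0. The iterate converges to (3, 0).

(3, 0)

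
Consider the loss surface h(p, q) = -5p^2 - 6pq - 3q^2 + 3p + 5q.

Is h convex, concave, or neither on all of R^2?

h is quadratic, so its Hessian is the constant matrix H = [[-10, -6], [-6, -6]].
det(H) = 24, tr(H) = -16.
det(H) > 0 and tr(H) < 0, so H is negative definite everywhere: concave.

concave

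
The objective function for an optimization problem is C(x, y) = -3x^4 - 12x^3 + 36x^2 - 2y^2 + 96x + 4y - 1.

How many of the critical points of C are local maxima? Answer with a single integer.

2

C separates as a function of x plus a function of y, so ∇C=0 decouples.
∂C/∂x = -12(x - 2)(x + 1)(x + 4) = 0 at x ∈ {-4, -1, 2}; ∂C/∂y = -4(y - 1) = 0 at y ∈ {1}.
The Hessian is diagonal: diag(C_xx, C_yy). Second derivatives: C_xx(-4)=-216, C_xx(-1)=108, C_xx(2)=-216; C_yy(1)=-4.
Local maxima occur where both diagonal entries negative: (-4, 1), (2, 1). Count: 2.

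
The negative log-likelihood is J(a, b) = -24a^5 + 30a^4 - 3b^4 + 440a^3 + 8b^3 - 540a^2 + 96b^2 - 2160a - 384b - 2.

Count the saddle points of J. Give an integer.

6

J separates as a function of a plus a function of b, so ∇J=0 decouples.
∂J/∂a = -120(a - 3)(a - 2)(a + 1)(a + 3) = 0 at a ∈ {-3, -1, 2, 3}; ∂J/∂b = -12(b - 4)(b - 2)(b + 4) = 0 at b ∈ {-4, 2, 4}.
The Hessian is diagonal: diag(J_aa, J_bb). Second derivatives: J_aa(-3)=7200, J_aa(-1)=-2880, J_aa(2)=1800, J_aa(3)=-2880; J_bb(-4)=-576, J_bb(2)=144, J_bb(4)=-192.
Saddle points occur where the two diagonal entries have opposite signs: (-3, -4), (-3, 4), (-1, 2), (2, -4), (2, 4), (3, 2). Count: 6.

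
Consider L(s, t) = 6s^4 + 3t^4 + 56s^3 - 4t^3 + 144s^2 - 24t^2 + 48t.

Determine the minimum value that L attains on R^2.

-112

L(s,t) separates as P(s) + Q(t), so its minimum is min P + min Q.
P'(s) = 24s(s + 3)(s + 4) vanishes at s ∈ {-4, -3, 0}; Q'(t) = 12(t - 2)(t - 1)(t + 2) vanishes at t ∈ {-2, 1, 2}.
Local minima of P (where P''>0): P(-4)=256, P(0)=0. Local minima of Q: Q(-2)=-112, Q(2)=16.
So the global minimum of L is P(0) + Q(-2) = 0 − 112 = -112, attained at (0, -2).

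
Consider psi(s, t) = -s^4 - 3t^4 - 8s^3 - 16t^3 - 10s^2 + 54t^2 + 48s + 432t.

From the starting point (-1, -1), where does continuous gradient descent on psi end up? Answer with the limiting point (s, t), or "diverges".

(-3, -3)

psi is separable, so gradient descent decouples: s follows -∂psi/∂s, t follows -∂psi/∂t.
∂psi/∂s = -4(s - 1)(s + 3)(s + 4); at s=-1 this is 48, so s decreases.
∂psi/∂t = -12(t - 3)(t + 3)(t + 4); at t=-1 this is 288, so t decreases.
s converges to its nearest critical value -3 (a local min of the s-part); t converges to -3. The iterate converges to (-3, -3).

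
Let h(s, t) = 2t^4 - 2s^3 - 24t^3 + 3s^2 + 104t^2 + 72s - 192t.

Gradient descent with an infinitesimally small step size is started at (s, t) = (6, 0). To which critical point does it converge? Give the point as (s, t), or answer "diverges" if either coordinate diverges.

h is separable, so gradient descent decouples: s follows -∂h/∂s, t follows -∂h/∂t.
∂h/∂s = -6(s - 4)(s + 3); at s=6 this is -108, so s increases.
∂h/∂t = 8(t - 4)(t - 3)(t - 2); at t=0 this is -192, so t increases.
The s-coordinate has no critical point in that direction and runs off to infinity.

diverges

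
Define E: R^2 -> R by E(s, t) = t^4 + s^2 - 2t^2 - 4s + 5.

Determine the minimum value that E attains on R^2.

0

E(s,t) separates as P(s) + Q(t) + 5, so its minimum is min P + min Q + 5.
P'(s) = 2s - 4 vanishes at s ∈ {2}; Q'(t) = 4t(t - 1)(t + 1) vanishes at t ∈ {-1, 0, 1}.
Local minima of P (where P''>0): P(2)=-4. Local minima of Q: Q(-1)=-1, Q(1)=-1.
So the global minimum of E is P(2) + Q(-1) + 5 = -4 − 1 + 5 = 0, attained at (2, -1).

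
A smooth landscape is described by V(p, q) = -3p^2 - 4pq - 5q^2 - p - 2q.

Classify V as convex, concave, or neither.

concave

V is quadratic, so its Hessian is the constant matrix H = [[-6, -4], [-4, -10]].
det(H) = 44, tr(H) = -16.
det(H) > 0 and tr(H) < 0, so H is negative definite everywhere: concave.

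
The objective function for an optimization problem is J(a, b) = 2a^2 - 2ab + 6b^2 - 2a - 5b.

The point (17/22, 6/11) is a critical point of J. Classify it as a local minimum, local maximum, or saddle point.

local minimum

The Hessian of J is constant: H = [[4, -2], [-2, 12]].
det(H) = 4·12 − (-2)² = 44.
det(H) > 0 and tr(H) = 16 > 0, so H is positive definite and the point is a local minimum.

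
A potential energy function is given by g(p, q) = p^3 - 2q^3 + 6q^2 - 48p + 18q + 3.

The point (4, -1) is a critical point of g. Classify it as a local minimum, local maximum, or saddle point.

local minimum

The mixed partial ∂²g/∂p∂q is 0, so the Hessian at any point is diag(g_pp, g_qq) = diag(6p, 12(-q + 1)).
At (4, -1): H = diag(24, 24).
Both eigenvalues are positive, so H is positive definite: a local minimum.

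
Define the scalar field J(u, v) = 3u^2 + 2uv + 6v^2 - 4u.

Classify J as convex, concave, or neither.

convex

J is quadratic, so its Hessian is the constant matrix H = [[6, 2], [2, 12]].
det(H) = 68, tr(H) = 18.
det(H) > 0 and tr(H) > 0, so H is positive definite everywhere: convex.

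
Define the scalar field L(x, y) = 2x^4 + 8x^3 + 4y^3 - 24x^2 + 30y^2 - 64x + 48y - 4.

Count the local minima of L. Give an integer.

2

L separates as a function of x plus a function of y, so ∇L=0 decouples.
∂L/∂x = 8(x - 2)(x + 1)(x + 4) = 0 at x ∈ {-4, -1, 2}; ∂L/∂y = 12(y + 1)(y + 4) = 0 at y ∈ {-4, -1}.
The Hessian is diagonal: diag(L_xx, L_yy). Second derivatives: L_xx(-4)=144, L_xx(-1)=-72, L_xx(2)=144; L_yy(-4)=-36, L_yy(-1)=36.
Local minima occur where both diagonal entries positive: (-4, -1), (2, -1). Count: 2.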